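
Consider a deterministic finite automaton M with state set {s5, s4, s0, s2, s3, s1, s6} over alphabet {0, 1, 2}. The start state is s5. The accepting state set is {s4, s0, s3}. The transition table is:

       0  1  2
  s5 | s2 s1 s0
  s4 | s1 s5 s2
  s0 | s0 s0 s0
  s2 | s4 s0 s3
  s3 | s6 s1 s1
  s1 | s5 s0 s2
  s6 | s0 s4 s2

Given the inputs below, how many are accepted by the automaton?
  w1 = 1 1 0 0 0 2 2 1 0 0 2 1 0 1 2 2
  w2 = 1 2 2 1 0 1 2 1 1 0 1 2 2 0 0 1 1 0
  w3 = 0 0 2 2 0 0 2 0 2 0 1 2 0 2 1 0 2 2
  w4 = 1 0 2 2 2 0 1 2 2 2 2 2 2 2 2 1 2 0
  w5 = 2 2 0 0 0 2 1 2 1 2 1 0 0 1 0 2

w1: s5 → s1 → s0 → s0 → s0 → s0 → s0 → s0 → s0 → s0 → s0 → s0 → s0 → s0 → s0 → s0 → s0  → end s0, accepted
w2: s5 → s1 → s2 → s3 → s1 → s5 → s1 → s2 → s0 → s0 → s0 → s0 → s0 → s0 → s0 → s0 → s0 → s0 → s0  → end s0, accepted
w3: s5 → s2 → s4 → s2 → s3 → s6 → s0 → s0 → s0 → s0 → s0 → s0 → s0 → s0 → s0 → s0 → s0 → s0 → s0  → end s0, accepted
w4: s5 → s1 → s5 → s0 → s0 → s0 → s0 → s0 → s0 → s0 → s0 → s0 → s0 → s0 → s0 → s0 → s0 → s0 → s0  → end s0, accepted
w5: s5 → s0 → s0 → s0 → s0 → s0 → s0 → s0 → s0 → s0 → s0 → s0 → s0 → s0 → s0 → s0 → s0  → end s0, accepted

5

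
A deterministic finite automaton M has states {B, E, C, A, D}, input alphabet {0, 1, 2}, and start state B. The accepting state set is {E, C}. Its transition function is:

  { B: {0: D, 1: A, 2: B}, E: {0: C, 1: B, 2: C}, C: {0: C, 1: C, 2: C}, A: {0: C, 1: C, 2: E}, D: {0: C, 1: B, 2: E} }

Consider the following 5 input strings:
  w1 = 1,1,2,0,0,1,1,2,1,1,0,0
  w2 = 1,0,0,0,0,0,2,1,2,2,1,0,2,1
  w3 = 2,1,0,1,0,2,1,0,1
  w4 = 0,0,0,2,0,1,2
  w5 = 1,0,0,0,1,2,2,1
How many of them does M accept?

5

w1:
  start at B
  read '1': B → A
  read '1': A → C
  read '2': C → C
  read '0': C → C
  read '0': C → C
  read '1': C → C
  read '1': C → C
  read '2': C → C
  read '1': C → C
  read '1': C → C
  read '0': C → C
  read '0': C → C
  end C, accepted
w2:
  start at B
  read '1': B → A
  read '0': A → C
  read '0': C → C
  read '0': C → C
  read '0': C → C
  read '0': C → C
  read '2': C → C
  read '1': C → C
  read '2': C → C
  read '2': C → C
  read '1': C → C
  read '0': C → C
  read '2': C → C
  read '1': C → C
  end C, accepted
w3:
  start at B
  read '2': B → B
  read '1': B → A
  read '0': A → C
  read '1': C → C
  read '0': C → C
  read '2': C → C
  read '1': C → C
  read '0': C → C
  read '1': C → C
  end C, accepted
w4:
  start at B
  read '0': B → D
  read '0': D → C
  read '0': C → C
  read '2': C → C
  read '0': C → C
  read '1': C → C
  read '2': C → C
  end C, accepted
w5:
  start at B
  read '1': B → A
  read '0': A → C
  read '0': C → C
  read '0': C → C
  read '1': C → C
  read '2': C → C
  read '2': C → C
  read '1': C → C
  end C, accepted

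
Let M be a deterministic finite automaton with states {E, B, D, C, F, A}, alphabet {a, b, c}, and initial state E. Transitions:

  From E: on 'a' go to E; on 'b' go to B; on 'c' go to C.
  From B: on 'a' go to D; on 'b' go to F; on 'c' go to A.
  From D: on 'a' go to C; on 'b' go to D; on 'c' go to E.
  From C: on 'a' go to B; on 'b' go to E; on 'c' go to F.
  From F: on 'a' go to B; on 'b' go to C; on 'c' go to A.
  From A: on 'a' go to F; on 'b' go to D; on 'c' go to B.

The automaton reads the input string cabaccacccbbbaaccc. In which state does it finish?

E → C → B → F → B → A → B → D → E → C → F → C → E → B → D → C → F → A → B

B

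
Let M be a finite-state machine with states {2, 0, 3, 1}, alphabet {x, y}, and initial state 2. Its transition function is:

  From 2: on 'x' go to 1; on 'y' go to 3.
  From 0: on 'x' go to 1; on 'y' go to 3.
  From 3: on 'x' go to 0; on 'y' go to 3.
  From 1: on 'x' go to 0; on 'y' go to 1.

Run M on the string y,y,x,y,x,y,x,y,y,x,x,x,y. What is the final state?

3

2 → 3 → 3 → 0 → 3 → 0 → 3 → 0 → 3 → 3 → 0 → 1 → 0 → 3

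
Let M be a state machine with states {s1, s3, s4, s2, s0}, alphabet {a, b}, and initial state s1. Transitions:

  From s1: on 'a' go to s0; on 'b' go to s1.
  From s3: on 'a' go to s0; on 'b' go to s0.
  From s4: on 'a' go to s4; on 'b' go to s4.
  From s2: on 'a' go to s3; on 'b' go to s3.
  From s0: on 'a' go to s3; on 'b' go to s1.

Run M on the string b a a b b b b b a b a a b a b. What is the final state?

s0

Trace: s1 -b-> s1 -a-> s0 -a-> s3 -b-> s0 -b-> s1 -b-> s1 -b-> s1 -b-> s1 -a-> s0 -b-> s1 -a-> s0 -a-> s3 -b-> s0 -a-> s3 -b-> s0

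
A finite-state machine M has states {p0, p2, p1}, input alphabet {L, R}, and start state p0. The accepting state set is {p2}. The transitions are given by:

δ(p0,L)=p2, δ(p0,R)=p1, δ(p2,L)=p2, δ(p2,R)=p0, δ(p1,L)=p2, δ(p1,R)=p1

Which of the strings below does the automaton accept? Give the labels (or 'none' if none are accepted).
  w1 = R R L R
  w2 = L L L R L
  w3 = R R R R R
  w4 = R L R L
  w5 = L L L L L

w1:
  start at p0
  read 'R': p0 → p1
  read 'R': p1 → p1
  read 'L': p1 → p2
  read 'R': p2 → p0
  end p0, rejected
w2:
  start at p0
  read 'L': p0 → p2
  read 'L': p2 → p2
  read 'L': p2 → p2
  read 'R': p2 → p0
  read 'L': p0 → p2
  end p2, accepted
w3:
  start at p0
  read 'R': p0 → p1
  read 'R': p1 → p1
  read 'R': p1 → p1
  read 'R': p1 → p1
  read 'R': p1 → p1
  end p1, rejected
w4:
  start at p0
  read 'R': p0 → p1
  read 'L': p1 → p2
  read 'R': p2 → p0
  read 'L': p0 → p2
  end p2, accepted
w5:
  start at p0
  read 'L': p0 → p2
  read 'L': p2 → p2
  read 'L': p2 → p2
  read 'L': p2 → p2
  read 'L': p2 → p2
  end p2, accepted

w2, w4, w5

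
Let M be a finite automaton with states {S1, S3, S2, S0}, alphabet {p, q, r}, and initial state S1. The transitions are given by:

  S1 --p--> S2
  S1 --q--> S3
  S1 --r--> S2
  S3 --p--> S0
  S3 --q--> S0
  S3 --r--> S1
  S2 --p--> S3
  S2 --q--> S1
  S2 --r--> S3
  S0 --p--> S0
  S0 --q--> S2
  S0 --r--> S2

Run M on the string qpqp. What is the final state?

Trace: S1 -q-> S3 -p-> S0 -q-> S2 -p-> S3

S3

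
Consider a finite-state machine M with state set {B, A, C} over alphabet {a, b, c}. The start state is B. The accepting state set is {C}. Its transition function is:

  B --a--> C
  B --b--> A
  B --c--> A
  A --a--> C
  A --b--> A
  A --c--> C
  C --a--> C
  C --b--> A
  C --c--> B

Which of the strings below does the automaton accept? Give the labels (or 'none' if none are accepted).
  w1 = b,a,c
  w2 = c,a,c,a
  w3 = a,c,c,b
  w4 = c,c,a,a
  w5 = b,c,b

w1: Trace: B -b-> A -a-> C -c-> B  → end B, rejected
w2: Trace: B -c-> A -a-> C -c-> B -a-> C  → end C, accepted
w3: Trace: B -a-> C -c-> B -c-> A -b-> A  → end A, rejected
w4: Trace: B -c-> A -c-> C -a-> C -a-> C  → end C, accepted
w5: Trace: B -b-> A -c-> C -b-> A  → end A, rejected

w2, w4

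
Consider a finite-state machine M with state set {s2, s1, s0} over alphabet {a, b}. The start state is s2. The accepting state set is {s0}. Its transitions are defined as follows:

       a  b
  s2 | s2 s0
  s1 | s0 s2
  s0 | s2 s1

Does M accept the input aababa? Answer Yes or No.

No

Trace: s2 -a-> s2 -a-> s2 -b-> s0 -a-> s2 -b-> s0 -a-> s2
End state s2 is not accepting.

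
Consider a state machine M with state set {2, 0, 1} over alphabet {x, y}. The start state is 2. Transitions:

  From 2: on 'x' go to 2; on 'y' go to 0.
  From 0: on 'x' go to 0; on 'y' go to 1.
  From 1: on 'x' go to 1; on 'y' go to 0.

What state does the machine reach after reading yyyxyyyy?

0

start at 2
read 'y': 2 → 0
read 'y': 0 → 1
read 'y': 1 → 0
read 'x': 0 → 0
read 'y': 0 → 1
read 'y': 1 → 0
read 'y': 0 → 1
read 'y': 1 → 0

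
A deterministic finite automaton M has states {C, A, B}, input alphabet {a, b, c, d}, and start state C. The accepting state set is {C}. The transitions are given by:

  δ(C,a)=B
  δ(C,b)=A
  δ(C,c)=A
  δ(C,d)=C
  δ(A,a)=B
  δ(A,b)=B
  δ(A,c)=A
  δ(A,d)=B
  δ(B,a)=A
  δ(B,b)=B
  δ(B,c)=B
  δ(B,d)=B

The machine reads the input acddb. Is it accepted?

No

start at C
read 'a': C → B
read 'c': B → B
read 'd': B → B
read 'd': B → B
read 'b': B → B
End state B is not accepting.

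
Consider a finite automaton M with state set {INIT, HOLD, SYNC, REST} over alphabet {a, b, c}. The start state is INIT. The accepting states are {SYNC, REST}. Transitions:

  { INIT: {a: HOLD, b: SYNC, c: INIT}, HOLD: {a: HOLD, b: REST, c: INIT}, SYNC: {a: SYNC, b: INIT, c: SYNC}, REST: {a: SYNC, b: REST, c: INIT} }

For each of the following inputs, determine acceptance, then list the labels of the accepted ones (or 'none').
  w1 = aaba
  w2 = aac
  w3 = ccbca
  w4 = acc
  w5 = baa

w1, w3, w5

w1: Trace: INIT -a-> HOLD -a-> HOLD -b-> REST -a-> SYNC  → end SYNC, accepted
w2: Trace: INIT -a-> HOLD -a-> HOLD -c-> INIT  → end INIT, rejected
w3: Trace: INIT -c-> INIT -c-> INIT -b-> SYNC -c-> SYNC -a-> SYNC  → end SYNC, accepted
w4: Trace: INIT -a-> HOLD -c-> INIT -c-> INIT  → end INIT, rejected
w5: Trace: INIT -b-> SYNC -a-> SYNC -a-> SYNC  → end SYNC, accepted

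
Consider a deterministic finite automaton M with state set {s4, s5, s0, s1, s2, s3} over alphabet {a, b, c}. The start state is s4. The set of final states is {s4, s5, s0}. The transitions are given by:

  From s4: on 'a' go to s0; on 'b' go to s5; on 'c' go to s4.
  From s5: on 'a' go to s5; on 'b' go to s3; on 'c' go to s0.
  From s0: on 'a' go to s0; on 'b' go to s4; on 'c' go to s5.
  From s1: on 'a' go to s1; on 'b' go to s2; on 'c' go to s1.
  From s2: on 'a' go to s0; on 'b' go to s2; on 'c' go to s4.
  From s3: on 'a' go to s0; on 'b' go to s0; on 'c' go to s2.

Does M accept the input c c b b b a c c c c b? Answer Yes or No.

Yes

s4 → s4 → s4 → s5 → s3 → s0 → s0 → s5 → s0 → s5 → s0 → s4
End state s4 is accepting.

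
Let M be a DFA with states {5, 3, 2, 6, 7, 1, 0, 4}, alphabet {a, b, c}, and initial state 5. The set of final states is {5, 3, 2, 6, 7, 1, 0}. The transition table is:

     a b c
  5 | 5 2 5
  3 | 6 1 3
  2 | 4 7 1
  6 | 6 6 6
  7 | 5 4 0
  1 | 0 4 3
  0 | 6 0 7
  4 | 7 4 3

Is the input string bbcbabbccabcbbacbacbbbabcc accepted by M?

Yes

start at 5
read 'b': 5 → 2
read 'b': 2 → 7
read 'c': 7 → 0
read 'b': 0 → 0
read 'a': 0 → 6
read 'b': 6 → 6
read 'b': 6 → 6
read 'c': 6 → 6
read 'c': 6 → 6
read 'a': 6 → 6
read 'b': 6 → 6
read 'c': 6 → 6
read 'b': 6 → 6
read 'b': 6 → 6
read 'a': 6 → 6
read 'c': 6 → 6
read 'b': 6 → 6
read 'a': 6 → 6
read 'c': 6 → 6
read 'b': 6 → 6
read 'b': 6 → 6
read 'b': 6 → 6
read 'a': 6 → 6
read 'b': 6 → 6
read 'c': 6 → 6
read 'c': 6 → 6
End state 6 is accepting.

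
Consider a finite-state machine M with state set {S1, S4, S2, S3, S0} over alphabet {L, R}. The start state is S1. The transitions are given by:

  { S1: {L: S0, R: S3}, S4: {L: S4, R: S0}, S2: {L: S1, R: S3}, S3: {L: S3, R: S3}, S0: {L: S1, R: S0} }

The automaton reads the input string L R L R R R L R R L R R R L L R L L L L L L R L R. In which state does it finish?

S1 → S0 → S0 → S1 → S3 → S3 → S3 → S3 → S3 → S3 → S3 → S3 → S3 → S3 → S3 → S3 → S3 → S3 → S3 → S3 → S3 → S3 → S3 → S3 → S3 → S3

S3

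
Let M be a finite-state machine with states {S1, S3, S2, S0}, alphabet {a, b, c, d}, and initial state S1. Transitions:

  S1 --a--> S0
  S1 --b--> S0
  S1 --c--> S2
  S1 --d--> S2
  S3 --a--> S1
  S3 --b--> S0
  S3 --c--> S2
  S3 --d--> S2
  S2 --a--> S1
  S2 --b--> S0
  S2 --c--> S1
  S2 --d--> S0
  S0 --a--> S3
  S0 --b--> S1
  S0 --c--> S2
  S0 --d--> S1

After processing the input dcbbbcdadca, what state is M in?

S1 → S2 → S1 → S0 → S1 → S0 → S2 → S0 → S3 → S2 → S1 → S0

S0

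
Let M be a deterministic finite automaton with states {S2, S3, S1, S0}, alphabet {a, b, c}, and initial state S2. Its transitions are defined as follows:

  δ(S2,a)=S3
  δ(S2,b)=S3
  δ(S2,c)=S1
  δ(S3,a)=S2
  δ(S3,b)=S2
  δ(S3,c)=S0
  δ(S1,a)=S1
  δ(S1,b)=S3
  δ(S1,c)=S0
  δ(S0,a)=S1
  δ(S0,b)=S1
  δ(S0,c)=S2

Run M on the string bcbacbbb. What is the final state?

S2

start at S2
read 'b': S2 → S3
read 'c': S3 → S0
read 'b': S0 → S1
read 'a': S1 → S1
read 'c': S1 → S0
read 'b': S0 → S1
read 'b': S1 → S3
read 'b': S3 → S2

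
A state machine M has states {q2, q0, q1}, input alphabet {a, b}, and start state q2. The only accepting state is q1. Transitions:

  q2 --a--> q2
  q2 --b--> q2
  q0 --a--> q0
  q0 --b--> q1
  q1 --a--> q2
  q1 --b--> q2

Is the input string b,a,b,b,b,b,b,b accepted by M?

No

q2 → q2 → q2 → q2 → q2 → q2 → q2 → q2 → q2
End state q2 is not accepting.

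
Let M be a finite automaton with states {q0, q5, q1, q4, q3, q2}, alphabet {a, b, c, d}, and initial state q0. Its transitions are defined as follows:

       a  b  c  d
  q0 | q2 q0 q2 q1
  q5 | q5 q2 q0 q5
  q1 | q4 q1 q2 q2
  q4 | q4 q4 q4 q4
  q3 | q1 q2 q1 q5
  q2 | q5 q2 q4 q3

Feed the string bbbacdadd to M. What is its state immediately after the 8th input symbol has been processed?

q4

Trace: q0 -b-> q0 -b-> q0 -b-> q0 -a-> q2 -c-> q4 -d-> q4 -a-> q4 -d-> q4
After 8 symbols: q4.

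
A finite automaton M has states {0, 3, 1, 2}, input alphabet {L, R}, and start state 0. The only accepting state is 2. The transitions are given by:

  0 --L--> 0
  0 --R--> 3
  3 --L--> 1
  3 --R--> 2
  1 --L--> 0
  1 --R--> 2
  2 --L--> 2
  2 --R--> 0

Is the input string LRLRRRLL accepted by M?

No

start at 0
read 'L': 0 → 0
read 'R': 0 → 3
read 'L': 3 → 1
read 'R': 1 → 2
read 'R': 2 → 0
read 'R': 0 → 3
read 'L': 3 → 1
read 'L': 1 → 0
End state 0 is not accepting.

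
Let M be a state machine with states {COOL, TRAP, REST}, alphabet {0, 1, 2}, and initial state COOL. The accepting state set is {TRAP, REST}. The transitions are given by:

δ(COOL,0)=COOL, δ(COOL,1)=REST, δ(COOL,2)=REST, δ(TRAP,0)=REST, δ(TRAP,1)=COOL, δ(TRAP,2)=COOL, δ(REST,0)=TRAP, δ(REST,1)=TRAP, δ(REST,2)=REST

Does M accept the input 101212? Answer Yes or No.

start at COOL
read '1': COOL → REST
read '0': REST → TRAP
read '1': TRAP → COOL
read '2': COOL → REST
read '1': REST → TRAP
read '2': TRAP → COOL
End state COOL is not accepting.

No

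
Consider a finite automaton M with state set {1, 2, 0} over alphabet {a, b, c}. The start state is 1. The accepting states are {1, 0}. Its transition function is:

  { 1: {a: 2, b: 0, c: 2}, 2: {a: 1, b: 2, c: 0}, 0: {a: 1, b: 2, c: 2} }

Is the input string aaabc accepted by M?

Yes

Trace: 1 -a-> 2 -a-> 1 -a-> 2 -b-> 2 -c-> 0
End state 0 is accepting.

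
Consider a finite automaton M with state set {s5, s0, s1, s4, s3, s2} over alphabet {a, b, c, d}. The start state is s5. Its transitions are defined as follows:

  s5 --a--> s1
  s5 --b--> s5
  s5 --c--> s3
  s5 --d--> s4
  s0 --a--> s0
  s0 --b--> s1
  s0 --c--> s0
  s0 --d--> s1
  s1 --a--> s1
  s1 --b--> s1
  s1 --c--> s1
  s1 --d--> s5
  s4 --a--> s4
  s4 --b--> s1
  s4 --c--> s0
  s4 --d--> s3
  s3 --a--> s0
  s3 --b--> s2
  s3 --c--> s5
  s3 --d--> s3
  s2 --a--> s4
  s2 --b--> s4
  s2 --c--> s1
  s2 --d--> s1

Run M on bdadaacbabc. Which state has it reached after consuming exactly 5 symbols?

s5 → s5 → s4 → s4 → s3 → s0
After 5 symbols: s0.

s0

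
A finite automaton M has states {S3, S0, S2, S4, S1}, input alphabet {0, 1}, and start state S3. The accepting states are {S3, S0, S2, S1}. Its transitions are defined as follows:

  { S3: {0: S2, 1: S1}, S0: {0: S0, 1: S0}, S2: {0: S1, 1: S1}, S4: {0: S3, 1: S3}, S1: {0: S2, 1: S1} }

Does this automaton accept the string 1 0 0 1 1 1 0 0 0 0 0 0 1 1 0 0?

Yes

S3 → S1 → S2 → S1 → S1 → S1 → S1 → S2 → S1 → S2 → S1 → S2 → S1 → S1 → S1 → S2 → S1
End state S1 is accepting.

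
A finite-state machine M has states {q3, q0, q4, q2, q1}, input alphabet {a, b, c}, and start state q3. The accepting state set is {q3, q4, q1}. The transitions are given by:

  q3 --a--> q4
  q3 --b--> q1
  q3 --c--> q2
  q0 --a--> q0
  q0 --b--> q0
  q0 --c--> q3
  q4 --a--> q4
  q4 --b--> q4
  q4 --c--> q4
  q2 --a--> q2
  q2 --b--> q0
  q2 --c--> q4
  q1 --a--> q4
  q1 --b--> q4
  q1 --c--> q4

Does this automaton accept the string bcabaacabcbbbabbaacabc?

Yes

q3 → q1 → q4 → q4 → q4 → q4 → q4 → q4 → q4 → q4 → q4 → q4 → q4 → q4 → q4 → q4 → q4 → q4 → q4 → q4 → q4 → q4 → q4
End state q4 is accepting.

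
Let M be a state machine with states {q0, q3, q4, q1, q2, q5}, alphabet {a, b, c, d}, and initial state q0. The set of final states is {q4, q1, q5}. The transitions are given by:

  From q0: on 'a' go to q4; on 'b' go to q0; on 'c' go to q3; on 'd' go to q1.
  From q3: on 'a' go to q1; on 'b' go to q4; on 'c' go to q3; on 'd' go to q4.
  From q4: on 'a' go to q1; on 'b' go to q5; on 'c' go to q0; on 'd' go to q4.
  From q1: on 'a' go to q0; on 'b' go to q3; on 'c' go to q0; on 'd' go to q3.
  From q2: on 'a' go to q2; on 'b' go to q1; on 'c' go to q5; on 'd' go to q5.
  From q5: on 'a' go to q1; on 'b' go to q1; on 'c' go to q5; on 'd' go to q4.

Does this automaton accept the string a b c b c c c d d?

Yes

start at q0
read 'a': q0 → q4
read 'b': q4 → q5
read 'c': q5 → q5
read 'b': q5 → q1
read 'c': q1 → q0
read 'c': q0 → q3
read 'c': q3 → q3
read 'd': q3 → q4
read 'd': q4 → q4
End state q4 is accepting.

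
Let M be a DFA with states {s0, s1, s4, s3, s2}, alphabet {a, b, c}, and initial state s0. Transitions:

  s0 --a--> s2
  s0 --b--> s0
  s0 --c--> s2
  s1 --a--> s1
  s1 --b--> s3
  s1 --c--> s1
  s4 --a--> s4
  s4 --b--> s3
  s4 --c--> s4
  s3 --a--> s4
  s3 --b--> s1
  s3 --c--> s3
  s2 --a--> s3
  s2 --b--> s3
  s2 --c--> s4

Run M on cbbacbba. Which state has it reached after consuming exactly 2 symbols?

s3

s0 → s2 → s3
After 2 symbols: s3.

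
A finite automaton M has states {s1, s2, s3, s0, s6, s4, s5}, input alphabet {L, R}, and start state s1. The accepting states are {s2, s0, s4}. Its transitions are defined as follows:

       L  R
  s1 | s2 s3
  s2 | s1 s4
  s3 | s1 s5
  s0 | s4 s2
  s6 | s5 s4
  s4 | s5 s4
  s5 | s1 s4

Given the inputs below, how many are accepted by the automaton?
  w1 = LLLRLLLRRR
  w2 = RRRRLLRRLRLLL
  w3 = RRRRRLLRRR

2

w1: Trace: s1 -L-> s2 -L-> s1 -L-> s2 -R-> s4 -L-> s5 -L-> s1 -L-> s2 -R-> s4 -R-> s4 -R-> s4  → end s4, accepted
w2: Trace: s1 -R-> s3 -R-> s5 -R-> s4 -R-> s4 -L-> s5 -L-> s1 -R-> s3 -R-> s5 -L-> s1 -R-> s3 -L-> s1 -L-> s2 -L-> s1  → end s1, rejected
w3: Trace: s1 -R-> s3 -R-> s5 -R-> s4 -R-> s4 -R-> s4 -L-> s5 -L-> s1 -R-> s3 -R-> s5 -R-> s4  → end s4, accepted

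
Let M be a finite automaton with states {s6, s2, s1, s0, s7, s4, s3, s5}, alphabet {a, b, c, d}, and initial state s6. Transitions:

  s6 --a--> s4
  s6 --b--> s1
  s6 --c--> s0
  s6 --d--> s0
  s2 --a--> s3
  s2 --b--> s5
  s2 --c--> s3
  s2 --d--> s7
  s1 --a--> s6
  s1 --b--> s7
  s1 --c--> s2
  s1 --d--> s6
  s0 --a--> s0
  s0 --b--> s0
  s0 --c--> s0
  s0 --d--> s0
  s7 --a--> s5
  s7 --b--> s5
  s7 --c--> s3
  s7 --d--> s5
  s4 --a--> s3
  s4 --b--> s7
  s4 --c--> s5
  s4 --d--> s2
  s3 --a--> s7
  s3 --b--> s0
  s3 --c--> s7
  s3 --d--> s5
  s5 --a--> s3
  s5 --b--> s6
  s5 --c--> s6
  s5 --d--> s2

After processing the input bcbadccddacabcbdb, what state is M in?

start at s6
read 'b': s6 → s1
read 'c': s1 → s2
read 'b': s2 → s5
read 'a': s5 → s3
read 'd': s3 → s5
read 'c': s5 → s6
read 'c': s6 → s0
read 'd': s0 → s0
read 'd': s0 → s0
read 'a': s0 → s0
read 'c': s0 → s0
read 'a': s0 → s0
read 'b': s0 → s0
read 'c': s0 → s0
read 'b': s0 → s0
read 'd': s0 → s0
read 'b': s0 → s0

s0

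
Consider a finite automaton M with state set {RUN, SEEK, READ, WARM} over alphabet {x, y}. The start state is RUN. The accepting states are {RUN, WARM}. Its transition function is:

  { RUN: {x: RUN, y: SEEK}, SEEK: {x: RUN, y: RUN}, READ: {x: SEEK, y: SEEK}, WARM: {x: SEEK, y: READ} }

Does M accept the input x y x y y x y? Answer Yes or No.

Trace: RUN -x-> RUN -y-> SEEK -x-> RUN -y-> SEEK -y-> RUN -x-> RUN -y-> SEEK
End state SEEK is not accepting.

No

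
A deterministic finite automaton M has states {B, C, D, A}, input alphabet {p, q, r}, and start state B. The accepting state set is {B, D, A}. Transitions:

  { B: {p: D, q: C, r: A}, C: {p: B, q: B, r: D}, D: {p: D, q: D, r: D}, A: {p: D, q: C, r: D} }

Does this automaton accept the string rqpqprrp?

Yes

start at B
read 'r': B → A
read 'q': A → C
read 'p': C → B
read 'q': B → C
read 'p': C → B
read 'r': B → A
read 'r': A → D
read 'p': D → D
End state D is accepting.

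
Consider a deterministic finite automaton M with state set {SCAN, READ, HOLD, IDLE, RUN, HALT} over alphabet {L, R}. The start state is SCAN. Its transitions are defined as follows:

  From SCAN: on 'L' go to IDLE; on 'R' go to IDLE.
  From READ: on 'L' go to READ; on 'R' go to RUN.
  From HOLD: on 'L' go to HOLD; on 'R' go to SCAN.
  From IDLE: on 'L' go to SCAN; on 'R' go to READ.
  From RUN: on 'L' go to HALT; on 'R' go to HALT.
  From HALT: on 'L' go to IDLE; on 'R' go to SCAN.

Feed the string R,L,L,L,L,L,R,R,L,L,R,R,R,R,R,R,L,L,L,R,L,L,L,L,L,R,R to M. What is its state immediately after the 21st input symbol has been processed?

SCAN

Trace: SCAN -R-> IDLE -L-> SCAN -L-> IDLE -L-> SCAN -L-> IDLE -L-> SCAN -R-> IDLE -R-> READ -L-> READ -L-> READ -R-> RUN -R-> HALT -R-> SCAN -R-> IDLE -R-> READ -R-> RUN -L-> HALT -L-> IDLE -L-> SCAN -R-> IDLE -L-> SCAN
After 21 symbols: SCAN.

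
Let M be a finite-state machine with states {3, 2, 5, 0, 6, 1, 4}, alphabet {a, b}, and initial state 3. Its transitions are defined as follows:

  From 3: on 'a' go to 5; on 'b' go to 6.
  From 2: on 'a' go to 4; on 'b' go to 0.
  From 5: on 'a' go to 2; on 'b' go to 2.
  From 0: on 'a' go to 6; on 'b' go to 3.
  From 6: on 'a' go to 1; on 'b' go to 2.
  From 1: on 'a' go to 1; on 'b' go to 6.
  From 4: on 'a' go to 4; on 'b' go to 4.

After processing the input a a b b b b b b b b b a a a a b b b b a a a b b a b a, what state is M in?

Trace: 3 -a-> 5 -a-> 2 -b-> 0 -b-> 3 -b-> 6 -b-> 2 -b-> 0 -b-> 3 -b-> 6 -b-> 2 -b-> 0 -a-> 6 -a-> 1 -a-> 1 -a-> 1 -b-> 6 -b-> 2 -b-> 0 -b-> 3 -a-> 5 -a-> 2 -a-> 4 -b-> 4 -b-> 4 -a-> 4 -b-> 4 -a-> 4

4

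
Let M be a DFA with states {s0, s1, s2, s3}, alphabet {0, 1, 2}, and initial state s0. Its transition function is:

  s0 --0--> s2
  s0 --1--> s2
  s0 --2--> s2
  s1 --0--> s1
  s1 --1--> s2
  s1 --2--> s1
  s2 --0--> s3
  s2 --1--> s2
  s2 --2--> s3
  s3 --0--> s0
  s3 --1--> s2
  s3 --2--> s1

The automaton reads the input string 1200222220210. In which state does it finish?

start at s0
read '1': s0 → s2
read '2': s2 → s3
read '0': s3 → s0
read '0': s0 → s2
read '2': s2 → s3
read '2': s3 → s1
read '2': s1 → s1
read '2': s1 → s1
read '2': s1 → s1
read '0': s1 → s1
read '2': s1 → s1
read '1': s1 → s2
read '0': s2 → s3

s3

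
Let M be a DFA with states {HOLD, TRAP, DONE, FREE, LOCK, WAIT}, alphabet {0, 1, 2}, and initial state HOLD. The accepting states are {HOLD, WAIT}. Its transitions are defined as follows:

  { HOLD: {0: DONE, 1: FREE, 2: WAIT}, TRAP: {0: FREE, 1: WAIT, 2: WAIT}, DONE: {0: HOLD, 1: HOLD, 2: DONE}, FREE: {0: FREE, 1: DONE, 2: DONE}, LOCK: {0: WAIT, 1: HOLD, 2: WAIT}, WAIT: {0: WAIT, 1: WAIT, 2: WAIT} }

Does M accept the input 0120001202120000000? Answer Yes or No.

HOLD → DONE → HOLD → WAIT → WAIT → WAIT → WAIT → WAIT → WAIT → WAIT → WAIT → WAIT → WAIT → WAIT → WAIT → WAIT → WAIT → WAIT → WAIT → WAIT
End state WAIT is accepting.

Yes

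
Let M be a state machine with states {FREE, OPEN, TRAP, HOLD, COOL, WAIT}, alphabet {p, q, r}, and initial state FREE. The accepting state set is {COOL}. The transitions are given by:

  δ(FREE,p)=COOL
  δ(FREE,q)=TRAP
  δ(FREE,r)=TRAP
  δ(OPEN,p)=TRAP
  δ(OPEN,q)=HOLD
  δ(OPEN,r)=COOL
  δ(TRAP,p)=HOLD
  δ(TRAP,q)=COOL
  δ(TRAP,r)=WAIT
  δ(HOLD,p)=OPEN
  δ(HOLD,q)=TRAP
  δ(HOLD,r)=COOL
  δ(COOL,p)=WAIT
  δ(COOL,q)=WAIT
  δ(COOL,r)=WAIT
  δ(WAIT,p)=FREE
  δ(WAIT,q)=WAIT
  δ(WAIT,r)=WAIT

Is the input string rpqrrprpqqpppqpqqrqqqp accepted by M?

No

FREE → TRAP → HOLD → TRAP → WAIT → WAIT → FREE → TRAP → HOLD → TRAP → COOL → WAIT → FREE → COOL → WAIT → FREE → TRAP → COOL → WAIT → WAIT → WAIT → WAIT → FREE
End state FREE is not accepting.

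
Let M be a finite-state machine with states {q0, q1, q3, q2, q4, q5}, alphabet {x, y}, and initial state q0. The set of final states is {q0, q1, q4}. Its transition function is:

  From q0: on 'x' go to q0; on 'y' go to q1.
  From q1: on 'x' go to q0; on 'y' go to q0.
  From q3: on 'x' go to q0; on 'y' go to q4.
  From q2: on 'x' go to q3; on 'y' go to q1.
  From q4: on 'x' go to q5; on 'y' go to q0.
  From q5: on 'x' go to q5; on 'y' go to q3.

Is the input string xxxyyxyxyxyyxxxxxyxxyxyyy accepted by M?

Yes

Trace: q0 -x-> q0 -x-> q0 -x-> q0 -y-> q1 -y-> q0 -x-> q0 -y-> q1 -x-> q0 -y-> q1 -x-> q0 -y-> q1 -y-> q0 -x-> q0 -x-> q0 -x-> q0 -x-> q0 -x-> q0 -y-> q1 -x-> q0 -x-> q0 -y-> q1 -x-> q0 -y-> q1 -y-> q0 -y-> q1
End state q1 is accepting.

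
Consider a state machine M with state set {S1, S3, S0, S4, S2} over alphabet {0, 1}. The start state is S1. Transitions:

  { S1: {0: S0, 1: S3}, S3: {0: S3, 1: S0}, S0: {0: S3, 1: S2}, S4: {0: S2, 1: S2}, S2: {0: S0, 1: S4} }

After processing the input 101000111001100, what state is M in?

S1 → S3 → S3 → S0 → S3 → S3 → S3 → S0 → S2 → S4 → S2 → S0 → S2 → S4 → S2 → S0

S0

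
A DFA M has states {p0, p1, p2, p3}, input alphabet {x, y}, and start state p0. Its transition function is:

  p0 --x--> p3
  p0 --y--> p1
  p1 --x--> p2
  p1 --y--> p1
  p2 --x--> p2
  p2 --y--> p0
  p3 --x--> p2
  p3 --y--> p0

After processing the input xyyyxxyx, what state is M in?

p0 → p3 → p0 → p1 → p1 → p2 → p2 → p0 → p3

p3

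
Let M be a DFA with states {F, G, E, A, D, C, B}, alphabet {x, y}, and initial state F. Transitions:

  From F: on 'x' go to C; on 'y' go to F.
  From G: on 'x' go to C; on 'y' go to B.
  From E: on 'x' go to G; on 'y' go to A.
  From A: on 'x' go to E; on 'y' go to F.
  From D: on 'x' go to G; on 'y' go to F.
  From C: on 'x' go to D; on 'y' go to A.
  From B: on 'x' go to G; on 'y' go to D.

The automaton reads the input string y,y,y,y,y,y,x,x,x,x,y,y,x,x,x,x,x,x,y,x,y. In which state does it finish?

Trace: F -y-> F -y-> F -y-> F -y-> F -y-> F -y-> F -x-> C -x-> D -x-> G -x-> C -y-> A -y-> F -x-> C -x-> D -x-> G -x-> C -x-> D -x-> G -y-> B -x-> G -y-> B

B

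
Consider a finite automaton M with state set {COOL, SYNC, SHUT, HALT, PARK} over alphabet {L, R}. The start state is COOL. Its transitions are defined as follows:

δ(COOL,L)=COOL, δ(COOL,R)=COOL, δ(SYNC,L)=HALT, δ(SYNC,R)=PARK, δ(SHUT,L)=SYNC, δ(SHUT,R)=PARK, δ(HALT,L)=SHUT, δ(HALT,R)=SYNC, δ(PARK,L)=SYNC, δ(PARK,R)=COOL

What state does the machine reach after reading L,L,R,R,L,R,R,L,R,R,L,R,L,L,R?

COOL → COOL → COOL → COOL → COOL → COOL → COOL → COOL → COOL → COOL → COOL → COOL → COOL → COOL → COOL → COOL

COOL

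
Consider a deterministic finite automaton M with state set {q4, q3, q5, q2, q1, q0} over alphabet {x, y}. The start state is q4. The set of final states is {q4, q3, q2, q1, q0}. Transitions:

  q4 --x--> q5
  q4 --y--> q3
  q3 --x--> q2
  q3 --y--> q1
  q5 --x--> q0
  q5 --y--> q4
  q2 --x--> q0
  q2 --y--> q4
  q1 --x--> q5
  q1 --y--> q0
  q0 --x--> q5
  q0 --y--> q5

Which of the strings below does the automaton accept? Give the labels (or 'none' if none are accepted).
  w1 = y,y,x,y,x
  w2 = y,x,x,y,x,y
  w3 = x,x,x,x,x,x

w3

w1:
  start at q4
  read 'y': q4 → q3
  read 'y': q3 → q1
  read 'x': q1 → q5
  read 'y': q5 → q4
  read 'x': q4 → q5
  end q5, rejected
w2:
  start at q4
  read 'y': q4 → q3
  read 'x': q3 → q2
  read 'x': q2 → q0
  read 'y': q0 → q5
  read 'x': q5 → q0
  read 'y': q0 → q5
  end q5, rejected
w3:
  start at q4
  read 'x': q4 → q5
  read 'x': q5 → q0
  read 'x': q0 → q5
  read 'x': q5 → q0
  read 'x': q0 → q5
  read 'x': q5 → q0
  end q0, accepted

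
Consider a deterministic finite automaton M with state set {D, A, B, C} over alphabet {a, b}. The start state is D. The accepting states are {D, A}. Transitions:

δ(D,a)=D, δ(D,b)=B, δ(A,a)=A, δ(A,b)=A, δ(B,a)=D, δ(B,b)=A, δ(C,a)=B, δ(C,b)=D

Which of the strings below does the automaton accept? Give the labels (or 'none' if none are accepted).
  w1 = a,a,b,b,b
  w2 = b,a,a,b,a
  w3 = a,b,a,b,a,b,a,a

w1, w2, w3

w1: D → D → D → B → A → A  → end A, accepted
w2: D → B → D → D → B → D  → end D, accepted
w3: D → D → B → D → B → D → B → D → D  → end D, accepted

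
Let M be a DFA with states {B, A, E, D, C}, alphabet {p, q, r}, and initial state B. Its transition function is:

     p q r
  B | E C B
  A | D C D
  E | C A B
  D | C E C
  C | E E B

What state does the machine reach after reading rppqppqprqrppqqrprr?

B

Trace: B -r-> B -p-> E -p-> C -q-> E -p-> C -p-> E -q-> A -p-> D -r-> C -q-> E -r-> B -p-> E -p-> C -q-> E -q-> A -r-> D -p-> C -r-> B -r-> B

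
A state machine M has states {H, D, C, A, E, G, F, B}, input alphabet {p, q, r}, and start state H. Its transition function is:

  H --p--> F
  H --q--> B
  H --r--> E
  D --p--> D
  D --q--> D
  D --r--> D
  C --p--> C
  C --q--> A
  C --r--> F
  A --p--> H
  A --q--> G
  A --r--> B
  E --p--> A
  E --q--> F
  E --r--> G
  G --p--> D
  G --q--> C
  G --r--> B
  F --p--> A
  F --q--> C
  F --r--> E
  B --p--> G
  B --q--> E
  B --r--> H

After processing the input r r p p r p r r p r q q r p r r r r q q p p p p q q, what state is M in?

D

H → E → G → D → D → D → D → D → D → D → D → D → D → D → D → D → D → D → D → D → D → D → D → D → D → D → D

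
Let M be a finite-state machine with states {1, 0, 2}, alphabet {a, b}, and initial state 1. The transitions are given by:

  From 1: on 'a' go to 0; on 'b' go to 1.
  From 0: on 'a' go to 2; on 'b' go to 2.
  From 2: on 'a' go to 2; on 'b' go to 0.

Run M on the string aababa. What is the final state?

1 → 0 → 2 → 0 → 2 → 0 → 2

2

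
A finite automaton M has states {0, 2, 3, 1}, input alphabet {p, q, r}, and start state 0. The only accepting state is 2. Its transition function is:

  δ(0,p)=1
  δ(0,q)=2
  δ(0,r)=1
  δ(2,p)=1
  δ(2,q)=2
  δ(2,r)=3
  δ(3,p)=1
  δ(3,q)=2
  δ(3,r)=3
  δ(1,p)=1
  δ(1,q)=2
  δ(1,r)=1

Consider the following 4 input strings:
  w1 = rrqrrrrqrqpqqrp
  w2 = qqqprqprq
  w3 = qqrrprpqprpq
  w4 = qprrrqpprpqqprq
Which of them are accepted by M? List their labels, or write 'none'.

w1: Trace: 0 -r-> 1 -r-> 1 -q-> 2 -r-> 3 -r-> 3 -r-> 3 -r-> 3 -q-> 2 -r-> 3 -q-> 2 -p-> 1 -q-> 2 -q-> 2 -r-> 3 -p-> 1  → end 1, rejected
w2: Trace: 0 -q-> 2 -q-> 2 -q-> 2 -p-> 1 -r-> 1 -q-> 2 -p-> 1 -r-> 1 -q-> 2  → end 2, accepted
w3: Trace: 0 -q-> 2 -q-> 2 -r-> 3 -r-> 3 -p-> 1 -r-> 1 -p-> 1 -q-> 2 -p-> 1 -r-> 1 -p-> 1 -q-> 2  → end 2, accepted
w4: Trace: 0 -q-> 2 -p-> 1 -r-> 1 -r-> 1 -r-> 1 -q-> 2 -p-> 1 -p-> 1 -r-> 1 -p-> 1 -q-> 2 -q-> 2 -p-> 1 -r-> 1 -q-> 2  → end 2, accepted

w2, w3, w4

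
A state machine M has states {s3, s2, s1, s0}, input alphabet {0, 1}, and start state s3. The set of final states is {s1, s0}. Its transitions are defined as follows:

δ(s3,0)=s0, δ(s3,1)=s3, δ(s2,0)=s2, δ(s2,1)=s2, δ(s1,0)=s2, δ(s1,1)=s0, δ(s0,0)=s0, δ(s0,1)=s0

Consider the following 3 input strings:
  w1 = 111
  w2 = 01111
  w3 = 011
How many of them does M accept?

2

w1: Trace: s3 -1-> s3 -1-> s3 -1-> s3  → end s3, rejected
w2: Trace: s3 -0-> s0 -1-> s0 -1-> s0 -1-> s0 -1-> s0  → end s0, accepted
w3: Trace: s3 -0-> s0 -1-> s0 -1-> s0  → end s0, accepted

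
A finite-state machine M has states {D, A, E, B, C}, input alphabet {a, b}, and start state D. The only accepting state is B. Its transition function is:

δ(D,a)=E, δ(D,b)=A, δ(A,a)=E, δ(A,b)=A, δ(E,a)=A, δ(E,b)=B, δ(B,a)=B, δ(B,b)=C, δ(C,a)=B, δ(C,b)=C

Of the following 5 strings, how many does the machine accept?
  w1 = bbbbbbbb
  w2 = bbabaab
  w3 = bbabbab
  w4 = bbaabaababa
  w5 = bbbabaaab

1

w1: D → A → A → A → A → A → A → A → A  → end A, rejected
w2: D → A → A → E → B → B → B → C  → end C, rejected
w3: D → A → A → E → B → C → B → C  → end C, rejected
w4: D → A → A → E → A → A → E → A → A → E → B → B  → end B, accepted
w5: D → A → A → A → E → B → B → B → B → C  → end C, rejected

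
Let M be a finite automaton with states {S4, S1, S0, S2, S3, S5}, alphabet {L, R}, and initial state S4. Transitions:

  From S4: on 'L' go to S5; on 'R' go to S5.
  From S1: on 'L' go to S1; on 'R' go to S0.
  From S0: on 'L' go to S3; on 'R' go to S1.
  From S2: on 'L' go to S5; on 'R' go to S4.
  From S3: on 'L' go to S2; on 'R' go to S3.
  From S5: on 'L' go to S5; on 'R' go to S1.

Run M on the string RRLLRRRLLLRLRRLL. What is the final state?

S1

start at S4
read 'R': S4 → S5
read 'R': S5 → S1
read 'L': S1 → S1
read 'L': S1 → S1
read 'R': S1 → S0
read 'R': S0 → S1
read 'R': S1 → S0
read 'L': S0 → S3
read 'L': S3 → S2
read 'L': S2 → S5
read 'R': S5 → S1
read 'L': S1 → S1
read 'R': S1 → S0
read 'R': S0 → S1
read 'L': S1 → S1
read 'L': S1 → S1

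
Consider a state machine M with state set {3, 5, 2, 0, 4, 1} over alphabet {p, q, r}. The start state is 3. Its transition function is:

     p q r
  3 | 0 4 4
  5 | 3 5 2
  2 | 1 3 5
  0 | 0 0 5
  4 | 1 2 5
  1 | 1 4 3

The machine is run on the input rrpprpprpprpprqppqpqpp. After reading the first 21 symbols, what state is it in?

0

Trace: 3 -r-> 4 -r-> 5 -p-> 3 -p-> 0 -r-> 5 -p-> 3 -p-> 0 -r-> 5 -p-> 3 -p-> 0 -r-> 5 -p-> 3 -p-> 0 -r-> 5 -q-> 5 -p-> 3 -p-> 0 -q-> 0 -p-> 0 -q-> 0 -p-> 0
After 21 symbols: 0.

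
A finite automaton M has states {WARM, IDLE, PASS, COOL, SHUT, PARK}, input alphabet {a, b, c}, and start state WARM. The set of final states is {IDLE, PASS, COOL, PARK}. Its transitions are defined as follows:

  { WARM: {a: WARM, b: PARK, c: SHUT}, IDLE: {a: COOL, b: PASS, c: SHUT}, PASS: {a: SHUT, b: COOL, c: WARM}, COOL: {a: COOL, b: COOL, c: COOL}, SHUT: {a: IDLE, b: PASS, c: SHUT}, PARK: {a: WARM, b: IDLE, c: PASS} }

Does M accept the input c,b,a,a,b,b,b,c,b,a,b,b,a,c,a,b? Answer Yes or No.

start at WARM
read 'c': WARM → SHUT
read 'b': SHUT → PASS
read 'a': PASS → SHUT
read 'a': SHUT → IDLE
read 'b': IDLE → PASS
read 'b': PASS → COOL
read 'b': COOL → COOL
read 'c': COOL → COOL
read 'b': COOL → COOL
read 'a': COOL → COOL
read 'b': COOL → COOL
read 'b': COOL → COOL
read 'a': COOL → COOL
read 'c': COOL → COOL
read 'a': COOL → COOL
read 'b': COOL → COOL
End state COOL is accepting.

Yes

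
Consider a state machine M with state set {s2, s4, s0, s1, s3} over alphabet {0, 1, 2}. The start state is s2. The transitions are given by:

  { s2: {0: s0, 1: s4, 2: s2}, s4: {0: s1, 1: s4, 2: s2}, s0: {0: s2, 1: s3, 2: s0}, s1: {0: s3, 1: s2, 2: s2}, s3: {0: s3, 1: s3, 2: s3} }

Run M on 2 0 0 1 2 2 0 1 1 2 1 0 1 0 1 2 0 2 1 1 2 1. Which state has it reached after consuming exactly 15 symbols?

start at s2
read '2': s2 → s2
read '0': s2 → s0
read '0': s0 → s2
read '1': s2 → s4
read '2': s4 → s2
read '2': s2 → s2
read '0': s2 → s0
read '1': s0 → s3
read '1': s3 → s3
read '2': s3 → s3
read '1': s3 → s3
read '0': s3 → s3
read '1': s3 → s3
read '0': s3 → s3
read '1': s3 → s3
After 15 symbols: s3.

s3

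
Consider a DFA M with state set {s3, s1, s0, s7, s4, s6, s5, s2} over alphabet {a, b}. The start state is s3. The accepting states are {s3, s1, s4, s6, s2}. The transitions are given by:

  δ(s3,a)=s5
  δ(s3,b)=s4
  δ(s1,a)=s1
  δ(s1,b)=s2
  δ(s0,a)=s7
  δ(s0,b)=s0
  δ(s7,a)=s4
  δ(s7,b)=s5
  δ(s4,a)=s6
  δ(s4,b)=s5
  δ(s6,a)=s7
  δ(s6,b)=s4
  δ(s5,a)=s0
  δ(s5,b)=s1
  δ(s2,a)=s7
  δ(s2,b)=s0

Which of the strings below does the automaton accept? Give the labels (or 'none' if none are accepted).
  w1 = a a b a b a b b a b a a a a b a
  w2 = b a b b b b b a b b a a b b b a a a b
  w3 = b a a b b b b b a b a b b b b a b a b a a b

w1: Trace: s3 -a-> s5 -a-> s0 -b-> s0 -a-> s7 -b-> s5 -a-> s0 -b-> s0 -b-> s0 -a-> s7 -b-> s5 -a-> s0 -a-> s7 -a-> s4 -a-> s6 -b-> s4 -a-> s6  → end s6, accepted
w2: Trace: s3 -b-> s4 -a-> s6 -b-> s4 -b-> s5 -b-> s1 -b-> s2 -b-> s0 -a-> s7 -b-> s5 -b-> s1 -a-> s1 -a-> s1 -b-> s2 -b-> s0 -b-> s0 -a-> s7 -a-> s4 -a-> s6 -b-> s4  → end s4, accepted
w3: Trace: s3 -b-> s4 -a-> s6 -a-> s7 -b-> s5 -b-> s1 -b-> s2 -b-> s0 -b-> s0 -a-> s7 -b-> s5 -a-> s0 -b-> s0 -b-> s0 -b-> s0 -b-> s0 -a-> s7 -b-> s5 -a-> s0 -b-> s0 -a-> s7 -a-> s4 -b-> s5  → end s5, rejected

w1, w2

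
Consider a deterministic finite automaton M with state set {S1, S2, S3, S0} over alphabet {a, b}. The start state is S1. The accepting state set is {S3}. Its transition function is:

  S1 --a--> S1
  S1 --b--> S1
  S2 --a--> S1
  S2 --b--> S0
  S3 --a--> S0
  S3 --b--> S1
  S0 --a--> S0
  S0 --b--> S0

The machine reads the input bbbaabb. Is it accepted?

Trace: S1 -b-> S1 -b-> S1 -b-> S1 -a-> S1 -a-> S1 -b-> S1 -b-> S1
End state S1 is not accepting.

No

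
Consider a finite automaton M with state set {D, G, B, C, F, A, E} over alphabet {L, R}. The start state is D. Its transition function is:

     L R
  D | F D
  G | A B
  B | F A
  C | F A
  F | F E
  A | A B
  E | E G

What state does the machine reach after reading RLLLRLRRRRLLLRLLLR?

start at D
read 'R': D → D
read 'L': D → F
read 'L': F → F
read 'L': F → F
read 'R': F → E
read 'L': E → E
read 'R': E → G
read 'R': G → B
read 'R': B → A
read 'R': A → B
read 'L': B → F
read 'L': F → F
read 'L': F → F
read 'R': F → E
read 'L': E → E
read 'L': E → E
read 'L': E → E
read 'R': E → G

G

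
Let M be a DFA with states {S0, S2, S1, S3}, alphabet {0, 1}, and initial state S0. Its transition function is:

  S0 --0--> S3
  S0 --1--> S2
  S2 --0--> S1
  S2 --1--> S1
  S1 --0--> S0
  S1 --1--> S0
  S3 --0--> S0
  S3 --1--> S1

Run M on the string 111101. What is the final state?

Trace: S0 -1-> S2 -1-> S1 -1-> S0 -1-> S2 -0-> S1 -1-> S0

S0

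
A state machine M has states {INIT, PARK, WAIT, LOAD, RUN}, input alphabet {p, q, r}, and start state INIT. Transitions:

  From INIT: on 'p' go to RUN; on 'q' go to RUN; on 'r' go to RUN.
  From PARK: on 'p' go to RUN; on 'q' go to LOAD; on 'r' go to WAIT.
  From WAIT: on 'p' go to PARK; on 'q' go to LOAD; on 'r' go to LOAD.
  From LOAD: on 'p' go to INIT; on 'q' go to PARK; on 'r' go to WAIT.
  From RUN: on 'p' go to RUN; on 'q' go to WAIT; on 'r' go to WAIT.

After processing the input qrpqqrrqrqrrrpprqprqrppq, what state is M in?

WAIT

Trace: INIT -q-> RUN -r-> WAIT -p-> PARK -q-> LOAD -q-> PARK -r-> WAIT -r-> LOAD -q-> PARK -r-> WAIT -q-> LOAD -r-> WAIT -r-> LOAD -r-> WAIT -p-> PARK -p-> RUN -r-> WAIT -q-> LOAD -p-> INIT -r-> RUN -q-> WAIT -r-> LOAD -p-> INIT -p-> RUN -q-> WAIT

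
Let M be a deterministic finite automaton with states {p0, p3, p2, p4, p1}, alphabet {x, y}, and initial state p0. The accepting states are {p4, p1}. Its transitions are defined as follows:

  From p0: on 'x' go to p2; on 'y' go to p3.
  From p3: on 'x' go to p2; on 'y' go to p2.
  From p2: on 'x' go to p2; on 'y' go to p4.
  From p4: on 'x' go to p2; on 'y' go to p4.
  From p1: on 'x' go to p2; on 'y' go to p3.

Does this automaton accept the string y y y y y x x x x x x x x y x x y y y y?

start at p0
read 'y': p0 → p3
read 'y': p3 → p2
read 'y': p2 → p4
read 'y': p4 → p4
read 'y': p4 → p4
read 'x': p4 → p2
read 'x': p2 → p2
read 'x': p2 → p2
read 'x': p2 → p2
read 'x': p2 → p2
read 'x': p2 → p2
read 'x': p2 → p2
read 'x': p2 → p2
read 'y': p2 → p4
read 'x': p4 → p2
read 'x': p2 → p2
read 'y': p2 → p4
read 'y': p4 → p4
read 'y': p4 → p4
read 'y': p4 → p4
End state p4 is accepting.

Yes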